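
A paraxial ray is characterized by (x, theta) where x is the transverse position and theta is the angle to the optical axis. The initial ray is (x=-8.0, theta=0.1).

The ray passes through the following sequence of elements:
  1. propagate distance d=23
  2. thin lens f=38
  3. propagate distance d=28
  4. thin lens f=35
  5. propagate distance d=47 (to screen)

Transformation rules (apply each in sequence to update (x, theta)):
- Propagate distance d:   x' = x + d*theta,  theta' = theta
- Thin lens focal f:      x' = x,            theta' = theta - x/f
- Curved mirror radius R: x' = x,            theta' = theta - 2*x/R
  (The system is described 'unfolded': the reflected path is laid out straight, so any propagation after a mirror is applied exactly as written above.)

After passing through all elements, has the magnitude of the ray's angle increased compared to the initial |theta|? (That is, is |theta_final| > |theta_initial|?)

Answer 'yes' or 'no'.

Initial: x=-8.0000 theta=0.1000
After 1 (propagate distance d=23): x=-5.7000 theta=0.1000
After 2 (thin lens f=38): x=-5.7000 theta=0.2500
After 3 (propagate distance d=28): x=1.3000 theta=0.2500
After 4 (thin lens f=35): x=1.3000 theta=149/700 (≈0.2129)
After 5 (propagate distance d=47 (to screen)): x=7913/700 (≈11.3043) theta=149/700 (≈0.2129)
|theta_initial|=0.1000 |theta_final|=149/700 (≈0.2129) -> increased

Answer: yes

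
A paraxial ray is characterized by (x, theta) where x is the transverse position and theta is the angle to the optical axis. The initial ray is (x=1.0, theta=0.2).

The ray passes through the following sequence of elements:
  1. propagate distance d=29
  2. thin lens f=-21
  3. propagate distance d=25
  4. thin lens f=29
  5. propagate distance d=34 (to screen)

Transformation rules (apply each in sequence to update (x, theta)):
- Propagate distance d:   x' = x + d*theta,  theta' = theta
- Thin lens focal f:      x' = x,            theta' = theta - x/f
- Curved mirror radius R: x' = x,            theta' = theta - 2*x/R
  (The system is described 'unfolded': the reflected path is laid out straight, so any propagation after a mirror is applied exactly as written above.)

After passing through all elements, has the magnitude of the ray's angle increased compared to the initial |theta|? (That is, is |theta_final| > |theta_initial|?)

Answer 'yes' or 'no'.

Initial: x=1.0000 theta=0.2000
After 1 (propagate distance d=29): x=6.8000 theta=0.2000
After 2 (thin lens f=-21): x=6.8000 theta=11/21 (≈0.5238)
After 3 (propagate distance d=25): x=2089/105 (≈19.8952) theta=11/21 (≈0.5238)
After 4 (thin lens f=29): x=2089/105 (≈19.8952) theta=-494/3045 (≈-0.1622)
After 5 (propagate distance d=34 (to screen)): x=417/29 (≈14.3793) theta=-494/3045 (≈-0.1622)
|theta_initial|=0.2000 |theta_final|=494/3045 (≈0.1622) -> not increased

Answer: no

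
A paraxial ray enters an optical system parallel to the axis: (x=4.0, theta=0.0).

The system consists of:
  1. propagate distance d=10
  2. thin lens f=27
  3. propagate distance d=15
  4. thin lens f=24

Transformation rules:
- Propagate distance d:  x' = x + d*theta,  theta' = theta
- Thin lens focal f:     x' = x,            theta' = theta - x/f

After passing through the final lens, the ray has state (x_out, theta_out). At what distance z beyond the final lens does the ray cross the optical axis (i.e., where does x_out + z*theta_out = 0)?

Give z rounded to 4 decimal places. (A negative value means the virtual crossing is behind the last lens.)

Answer: 8.0000

Derivation:
Initial: x=4.0000 theta=0.0000
After 1 (propagate distance d=10): x=4.0000 theta=0.0000
After 2 (thin lens f=27): x=4.0000 theta=-4/27 (≈-0.1481)
After 3 (propagate distance d=15): x=16/9 (≈1.7778) theta=-4/27 (≈-0.1481)
After 4 (thin lens f=24): x=16/9 (≈1.7778) theta=-2/9 (≈-0.2222)
z_focus = -x_out/theta_out = -(16/9)/(-2/9) = 8.0000
Rounded to 4 decimal places: z = 8.0000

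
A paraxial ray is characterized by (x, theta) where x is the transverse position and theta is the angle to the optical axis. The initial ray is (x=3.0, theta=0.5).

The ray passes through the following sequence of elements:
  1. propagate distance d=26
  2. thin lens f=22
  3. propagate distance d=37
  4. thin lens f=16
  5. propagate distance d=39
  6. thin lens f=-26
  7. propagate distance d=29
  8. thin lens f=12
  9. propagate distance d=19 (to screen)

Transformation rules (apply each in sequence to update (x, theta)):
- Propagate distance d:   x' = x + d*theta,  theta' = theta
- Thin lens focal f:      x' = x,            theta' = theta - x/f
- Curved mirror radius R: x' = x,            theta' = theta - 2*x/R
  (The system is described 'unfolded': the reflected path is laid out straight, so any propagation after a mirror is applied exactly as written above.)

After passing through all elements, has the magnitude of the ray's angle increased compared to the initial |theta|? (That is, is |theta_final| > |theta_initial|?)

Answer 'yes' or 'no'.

Initial: x=3.0000 theta=0.5000
After 1 (propagate distance d=26): x=16.0000 theta=0.5000
After 2 (thin lens f=22): x=16.0000 theta=-5/22 (≈-0.2273)
After 3 (propagate distance d=37): x=167/22 (≈7.5909) theta=-5/22 (≈-0.2273)
After 4 (thin lens f=16): x=167/22 (≈7.5909) theta=-247/352 (≈-0.7017)
After 5 (propagate distance d=39): x=-6961/352 (≈-19.7756) theta=-247/352 (≈-0.7017)
After 6 (thin lens f=-26): x=-6961/352 (≈-19.7756) theta=-13383/9152 (≈-1.4623)
After 7 (propagate distance d=29): x=-569093/9152 (≈-62.1824) theta=-13383/9152 (≈-1.4623)
After 8 (thin lens f=12): x=-569093/9152 (≈-62.1824) theta=408497/109824 (≈3.7196)
After 9 (propagate distance d=19 (to screen)): x=84757/9984 (≈8.4893) theta=408497/109824 (≈3.7196)
|theta_initial|=0.5000 |theta_final|=408497/109824 (≈3.7196) -> increased

Answer: yes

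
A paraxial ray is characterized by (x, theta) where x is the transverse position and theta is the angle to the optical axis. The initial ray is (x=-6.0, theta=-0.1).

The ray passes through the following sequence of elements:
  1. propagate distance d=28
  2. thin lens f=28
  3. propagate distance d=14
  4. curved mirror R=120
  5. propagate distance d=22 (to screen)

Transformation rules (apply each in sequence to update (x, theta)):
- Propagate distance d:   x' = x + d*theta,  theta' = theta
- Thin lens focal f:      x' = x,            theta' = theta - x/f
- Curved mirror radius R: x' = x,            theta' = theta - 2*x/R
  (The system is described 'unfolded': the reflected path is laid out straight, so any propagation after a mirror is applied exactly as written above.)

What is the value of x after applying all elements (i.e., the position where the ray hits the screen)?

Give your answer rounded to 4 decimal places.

Answer: 1.0410

Derivation:
Initial: x=-6.0000 theta=-0.1000
After 1 (propagate distance d=28): x=-8.8000 theta=-0.1000
After 2 (thin lens f=28): x=-8.8000 theta=3/14 (≈0.2143)
After 3 (propagate distance d=14): x=-5.8000 theta=3/14 (≈0.2143)
After 4 (curved mirror R=120): x=-5.8000 theta=653/2100 (≈0.3110)
After 5 (propagate distance d=22 (to screen)): x=1093/1050 (≈1.0410) theta=653/2100 (≈0.3110)
Rounded to 4 decimal places: x = 1.0410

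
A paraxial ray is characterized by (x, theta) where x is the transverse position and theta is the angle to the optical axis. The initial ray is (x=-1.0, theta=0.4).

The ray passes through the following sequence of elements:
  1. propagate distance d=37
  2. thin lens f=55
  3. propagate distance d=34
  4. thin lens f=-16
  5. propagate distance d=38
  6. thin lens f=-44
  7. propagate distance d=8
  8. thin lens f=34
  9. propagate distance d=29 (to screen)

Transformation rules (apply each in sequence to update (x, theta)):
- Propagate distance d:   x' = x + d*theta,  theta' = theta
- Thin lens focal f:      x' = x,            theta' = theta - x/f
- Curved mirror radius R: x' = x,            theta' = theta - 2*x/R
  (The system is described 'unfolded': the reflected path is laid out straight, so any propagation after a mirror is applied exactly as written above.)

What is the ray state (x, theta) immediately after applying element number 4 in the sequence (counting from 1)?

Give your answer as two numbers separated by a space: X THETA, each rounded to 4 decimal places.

Initial: x=-1.0000 theta=0.4000
After 1 (propagate distance d=37): x=13.8000 theta=0.4000
After 2 (thin lens f=55): x=13.8000 theta=41/275 (≈0.1491)
After 3 (propagate distance d=34): x=5189/275 (≈18.8691) theta=41/275 (≈0.1491)
After 4 (thin lens f=-16): x=5189/275 (≈18.8691) theta=1169/880 (≈1.3284)
Rounded to 4 decimal places: x = 18.8691, theta = 1.3284

Answer: 18.8691 1.3284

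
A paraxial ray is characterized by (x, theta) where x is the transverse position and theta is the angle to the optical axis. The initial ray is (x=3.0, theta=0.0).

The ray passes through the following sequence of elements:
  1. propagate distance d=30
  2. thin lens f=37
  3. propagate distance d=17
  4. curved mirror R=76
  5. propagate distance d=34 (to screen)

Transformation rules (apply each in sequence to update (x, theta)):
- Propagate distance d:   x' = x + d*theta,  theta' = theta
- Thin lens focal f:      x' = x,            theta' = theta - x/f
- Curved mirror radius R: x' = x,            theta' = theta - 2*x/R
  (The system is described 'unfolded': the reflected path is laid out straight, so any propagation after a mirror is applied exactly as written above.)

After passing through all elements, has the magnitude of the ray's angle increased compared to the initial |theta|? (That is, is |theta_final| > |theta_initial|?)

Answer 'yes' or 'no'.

Initial: x=3.0000 theta=0.0000
After 1 (propagate distance d=30): x=3.0000 theta=0.0000
After 2 (thin lens f=37): x=3.0000 theta=-3/37 (≈-0.0811)
After 3 (propagate distance d=17): x=60/37 (≈1.6216) theta=-3/37 (≈-0.0811)
After 4 (curved mirror R=76): x=60/37 (≈1.6216) theta=-87/703 (≈-0.1238)
After 5 (propagate distance d=34 (to screen)): x=-1818/703 (≈-2.5861) theta=-87/703 (≈-0.1238)
|theta_initial|=0.0000 |theta_final|=87/703 (≈0.1238) -> increased

Answer: yes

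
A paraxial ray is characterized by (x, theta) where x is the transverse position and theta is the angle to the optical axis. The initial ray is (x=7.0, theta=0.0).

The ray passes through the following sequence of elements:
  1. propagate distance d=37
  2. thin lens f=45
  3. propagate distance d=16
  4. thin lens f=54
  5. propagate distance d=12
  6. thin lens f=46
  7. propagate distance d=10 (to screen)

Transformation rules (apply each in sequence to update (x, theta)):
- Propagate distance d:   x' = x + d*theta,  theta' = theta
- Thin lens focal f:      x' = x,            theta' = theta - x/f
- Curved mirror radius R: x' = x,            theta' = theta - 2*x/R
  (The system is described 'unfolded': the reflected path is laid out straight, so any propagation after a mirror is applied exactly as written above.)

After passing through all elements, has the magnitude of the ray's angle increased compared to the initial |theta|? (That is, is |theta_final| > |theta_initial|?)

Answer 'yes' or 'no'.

Initial: x=7.0000 theta=0.0000
After 1 (propagate distance d=37): x=7.0000 theta=0.0000
After 2 (thin lens f=45): x=7.0000 theta=-7/45 (≈-0.1556)
After 3 (propagate distance d=16): x=203/45 (≈4.5111) theta=-7/45 (≈-0.1556)
After 4 (thin lens f=54): x=203/45 (≈4.5111) theta=-581/2430 (≈-0.2391)
After 5 (propagate distance d=12): x=133/81 (≈1.6420) theta=-581/2430 (≈-0.2391)
After 6 (thin lens f=46): x=133/81 (≈1.6420) theta=-7679/27945 (≈-0.2748)
After 7 (propagate distance d=10 (to screen)): x=-6181/5589 (≈-1.1059) theta=-7679/27945 (≈-0.2748)
|theta_initial|=0.0000 |theta_final|=7679/27945 (≈0.2748) -> increased

Answer: yes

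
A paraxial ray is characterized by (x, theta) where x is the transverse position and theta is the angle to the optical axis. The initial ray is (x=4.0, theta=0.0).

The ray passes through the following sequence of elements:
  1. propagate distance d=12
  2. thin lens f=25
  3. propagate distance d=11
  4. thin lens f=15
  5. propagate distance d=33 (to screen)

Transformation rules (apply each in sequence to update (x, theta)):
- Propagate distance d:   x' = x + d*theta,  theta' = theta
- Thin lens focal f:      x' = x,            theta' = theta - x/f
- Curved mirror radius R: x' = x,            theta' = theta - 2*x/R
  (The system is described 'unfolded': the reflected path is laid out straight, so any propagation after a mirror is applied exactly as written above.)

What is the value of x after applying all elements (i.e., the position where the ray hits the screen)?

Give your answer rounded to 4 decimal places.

Answer: -7.9680

Derivation:
Initial: x=4.0000 theta=0.0000
After 1 (propagate distance d=12): x=4.0000 theta=0.0000
After 2 (thin lens f=25): x=4.0000 theta=-0.1600
After 3 (propagate distance d=11): x=2.2400 theta=-0.1600
After 4 (thin lens f=15): x=2.2400 theta=-116/375 (≈-0.3093)
After 5 (propagate distance d=33 (to screen)): x=-7.9680 theta=-116/375 (≈-0.3093)
Rounded to 4 decimal places: x = -7.9680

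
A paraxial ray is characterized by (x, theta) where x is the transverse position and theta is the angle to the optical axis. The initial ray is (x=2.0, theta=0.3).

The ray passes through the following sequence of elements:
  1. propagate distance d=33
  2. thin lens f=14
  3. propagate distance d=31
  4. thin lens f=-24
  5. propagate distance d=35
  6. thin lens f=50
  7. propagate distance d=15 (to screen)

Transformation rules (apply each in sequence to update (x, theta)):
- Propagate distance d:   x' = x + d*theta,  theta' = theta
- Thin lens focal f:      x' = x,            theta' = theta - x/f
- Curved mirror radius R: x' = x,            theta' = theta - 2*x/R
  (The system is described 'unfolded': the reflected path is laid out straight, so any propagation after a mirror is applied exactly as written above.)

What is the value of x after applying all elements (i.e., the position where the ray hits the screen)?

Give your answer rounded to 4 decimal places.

Initial: x=2.0000 theta=0.3000
After 1 (propagate distance d=33): x=11.9000 theta=0.3000
After 2 (thin lens f=14): x=11.9000 theta=-0.5500
After 3 (propagate distance d=31): x=-5.1500 theta=-0.5500
After 4 (thin lens f=-24): x=-5.1500 theta=-367/480 (≈-0.7646)
After 5 (propagate distance d=35): x=-15317/480 (≈-31.9104) theta=-367/480 (≈-0.7646)
After 6 (thin lens f=50): x=-15317/480 (≈-31.9104) theta=-1011/8000 (≈-0.1264)
After 7 (propagate distance d=15 (to screen)): x=-162269/4800 (≈-33.8060) theta=-1011/8000 (≈-0.1264)
Rounded to 4 decimal places: x = -33.8060

Answer: -33.8060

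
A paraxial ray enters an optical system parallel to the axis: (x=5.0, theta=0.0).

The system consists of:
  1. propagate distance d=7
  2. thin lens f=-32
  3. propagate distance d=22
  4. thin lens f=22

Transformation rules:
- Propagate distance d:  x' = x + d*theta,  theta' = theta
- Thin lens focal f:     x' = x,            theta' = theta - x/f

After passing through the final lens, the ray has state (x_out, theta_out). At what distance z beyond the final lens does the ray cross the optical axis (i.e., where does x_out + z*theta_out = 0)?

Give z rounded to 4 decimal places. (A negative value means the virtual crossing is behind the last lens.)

Answer: 37.1250

Derivation:
Initial: x=5.0000 theta=0.0000
After 1 (propagate distance d=7): x=5.0000 theta=0.0000
After 2 (thin lens f=-32): x=5.0000 theta=5/32 (≈0.1563)
After 3 (propagate distance d=22): x=8.4375 theta=5/32 (≈0.1563)
After 4 (thin lens f=22): x=8.4375 theta=-5/22 (≈-0.2273)
z_focus = -x_out/theta_out = -(8.4375)/(-5/22) = 37.1250
Rounded to 4 decimal places: z = 37.1250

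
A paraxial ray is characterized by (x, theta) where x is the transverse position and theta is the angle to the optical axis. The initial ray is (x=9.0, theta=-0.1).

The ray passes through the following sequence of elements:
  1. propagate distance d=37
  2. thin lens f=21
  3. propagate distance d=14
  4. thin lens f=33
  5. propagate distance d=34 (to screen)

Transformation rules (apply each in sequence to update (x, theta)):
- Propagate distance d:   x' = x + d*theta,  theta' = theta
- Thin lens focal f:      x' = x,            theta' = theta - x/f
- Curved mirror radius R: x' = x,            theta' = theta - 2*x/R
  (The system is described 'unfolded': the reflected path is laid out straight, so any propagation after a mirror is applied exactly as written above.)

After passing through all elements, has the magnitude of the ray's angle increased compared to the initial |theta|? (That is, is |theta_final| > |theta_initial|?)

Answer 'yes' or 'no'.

Initial: x=9.0000 theta=-0.1000
After 1 (propagate distance d=37): x=5.3000 theta=-0.1000
After 2 (thin lens f=21): x=5.3000 theta=-37/105 (≈-0.3524)
After 3 (propagate distance d=14): x=11/30 (≈0.3667) theta=-37/105 (≈-0.3524)
After 4 (thin lens f=33): x=11/30 (≈0.3667) theta=-229/630 (≈-0.3635)
After 5 (propagate distance d=34 (to screen)): x=-1511/126 (≈-11.9921) theta=-229/630 (≈-0.3635)
|theta_initial|=0.1000 |theta_final|=229/630 (≈0.3635) -> increased

Answer: yes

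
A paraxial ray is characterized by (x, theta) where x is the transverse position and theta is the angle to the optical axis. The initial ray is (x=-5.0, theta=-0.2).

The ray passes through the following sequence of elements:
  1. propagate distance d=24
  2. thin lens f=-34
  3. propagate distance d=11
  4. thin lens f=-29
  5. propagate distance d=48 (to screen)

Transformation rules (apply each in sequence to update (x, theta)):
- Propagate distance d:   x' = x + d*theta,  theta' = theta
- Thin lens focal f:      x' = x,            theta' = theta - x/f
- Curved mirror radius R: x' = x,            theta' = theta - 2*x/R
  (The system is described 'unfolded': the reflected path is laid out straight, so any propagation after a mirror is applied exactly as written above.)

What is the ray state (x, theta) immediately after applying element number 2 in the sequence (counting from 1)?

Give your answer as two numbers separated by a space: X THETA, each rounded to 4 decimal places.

Answer: -9.8000 -0.4882

Derivation:
Initial: x=-5.0000 theta=-0.2000
After 1 (propagate distance d=24): x=-9.8000 theta=-0.2000
After 2 (thin lens f=-34): x=-9.8000 theta=-83/170 (≈-0.4882)
Rounded to 4 decimal places: x = -9.8000, theta = -0.4882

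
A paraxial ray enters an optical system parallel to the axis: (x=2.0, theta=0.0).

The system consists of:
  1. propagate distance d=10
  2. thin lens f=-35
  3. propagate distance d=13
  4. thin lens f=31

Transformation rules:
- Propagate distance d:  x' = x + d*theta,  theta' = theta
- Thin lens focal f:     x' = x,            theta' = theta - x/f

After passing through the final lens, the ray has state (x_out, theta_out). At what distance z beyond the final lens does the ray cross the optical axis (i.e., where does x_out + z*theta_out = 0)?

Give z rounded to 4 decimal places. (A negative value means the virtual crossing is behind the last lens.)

Initial: x=2.0000 theta=0.0000
After 1 (propagate distance d=10): x=2.0000 theta=0.0000
After 2 (thin lens f=-35): x=2.0000 theta=2/35 (≈0.0571)
After 3 (propagate distance d=13): x=96/35 (≈2.7429) theta=2/35 (≈0.0571)
After 4 (thin lens f=31): x=96/35 (≈2.7429) theta=-34/1085 (≈-0.0313)
z_focus = -x_out/theta_out = -(96/35)/(-34/1085) = 1488/17 ≈ 87.5294
Rounded to 4 decimal places: z = 87.5294

Answer: 87.5294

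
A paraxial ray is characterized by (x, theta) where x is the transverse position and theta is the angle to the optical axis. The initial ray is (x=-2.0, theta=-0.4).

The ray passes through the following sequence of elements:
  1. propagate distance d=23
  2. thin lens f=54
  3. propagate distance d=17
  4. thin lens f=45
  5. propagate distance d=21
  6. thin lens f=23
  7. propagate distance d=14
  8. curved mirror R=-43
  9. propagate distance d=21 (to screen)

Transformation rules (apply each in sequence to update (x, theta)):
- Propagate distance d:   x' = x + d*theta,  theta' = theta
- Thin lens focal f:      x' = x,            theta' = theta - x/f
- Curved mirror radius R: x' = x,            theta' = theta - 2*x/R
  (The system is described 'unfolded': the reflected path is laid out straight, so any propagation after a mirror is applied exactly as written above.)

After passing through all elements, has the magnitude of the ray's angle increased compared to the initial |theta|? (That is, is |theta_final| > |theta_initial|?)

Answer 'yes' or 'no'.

Answer: yes

Derivation:
Initial: x=-2.0000 theta=-0.4000
After 1 (propagate distance d=23): x=-11.2000 theta=-0.4000
After 2 (thin lens f=54): x=-11.2000 theta=-26/135 (≈-0.1926)
After 3 (propagate distance d=17): x=-1954/135 (≈-14.4741) theta=-26/135 (≈-0.1926)
After 4 (thin lens f=45): x=-1954/135 (≈-14.4741) theta=784/6075 (≈0.1291)
After 5 (propagate distance d=21): x=-23822/2025 (≈-11.7640) theta=784/6075 (≈0.1291)
After 6 (thin lens f=23): x=-23822/2025 (≈-11.7640) theta=89498/139725 (≈0.6405)
After 7 (propagate distance d=14): x=-390746/139725 (≈-2.7965) theta=89498/139725 (≈0.6405)
After 8 (curved mirror R=-43): x=-390746/139725 (≈-2.7965) theta=3066922/6008175 (≈0.5105)
After 9 (propagate distance d=21 (to screen)): x=2069708/261225 (≈7.9231) theta=3066922/6008175 (≈0.5105)
|theta_initial|=0.4000 |theta_final|=3066922/6008175 (≈0.5105) -> increased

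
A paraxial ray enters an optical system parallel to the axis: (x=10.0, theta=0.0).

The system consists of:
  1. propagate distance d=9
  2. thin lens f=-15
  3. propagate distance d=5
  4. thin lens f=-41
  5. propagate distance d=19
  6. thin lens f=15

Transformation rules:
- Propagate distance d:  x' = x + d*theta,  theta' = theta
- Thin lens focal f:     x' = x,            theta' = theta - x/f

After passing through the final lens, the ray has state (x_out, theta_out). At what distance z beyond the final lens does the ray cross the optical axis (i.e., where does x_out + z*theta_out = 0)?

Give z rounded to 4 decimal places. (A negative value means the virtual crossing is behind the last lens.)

Answer: 27.8994

Derivation:
Initial: x=10.0000 theta=0.0000
After 1 (propagate distance d=9): x=10.0000 theta=0.0000
After 2 (thin lens f=-15): x=10.0000 theta=2/3 (≈0.6667)
After 3 (propagate distance d=5): x=40/3 (≈13.3333) theta=2/3 (≈0.6667)
After 4 (thin lens f=-41): x=40/3 (≈13.3333) theta=122/123 (≈0.9919)
After 5 (propagate distance d=19): x=3958/123 (≈32.1789) theta=122/123 (≈0.9919)
After 6 (thin lens f=15): x=3958/123 (≈32.1789) theta=-2128/1845 (≈-1.1534)
z_focus = -x_out/theta_out = -(3958/123)/(-2128/1845) = 29685/1064 ≈ 27.8994
Rounded to 4 decimal places: z = 27.8994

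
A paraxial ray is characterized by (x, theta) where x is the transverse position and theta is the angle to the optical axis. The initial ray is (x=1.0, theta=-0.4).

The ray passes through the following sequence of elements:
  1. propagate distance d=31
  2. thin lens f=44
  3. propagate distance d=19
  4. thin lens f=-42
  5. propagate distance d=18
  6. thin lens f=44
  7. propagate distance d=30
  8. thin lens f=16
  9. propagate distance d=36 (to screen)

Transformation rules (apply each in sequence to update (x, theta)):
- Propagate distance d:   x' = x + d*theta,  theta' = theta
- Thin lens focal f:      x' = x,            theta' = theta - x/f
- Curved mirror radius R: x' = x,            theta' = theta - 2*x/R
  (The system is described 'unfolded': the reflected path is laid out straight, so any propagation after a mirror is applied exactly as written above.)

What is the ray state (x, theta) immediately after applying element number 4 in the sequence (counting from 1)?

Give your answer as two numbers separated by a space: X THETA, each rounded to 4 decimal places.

Initial: x=1.0000 theta=-0.4000
After 1 (propagate distance d=31): x=-11.4000 theta=-0.4000
After 2 (thin lens f=44): x=-11.4000 theta=-31/220 (≈-0.1409)
After 3 (propagate distance d=19): x=-3097/220 (≈-14.0773) theta=-31/220 (≈-0.1409)
After 4 (thin lens f=-42): x=-3097/220 (≈-14.0773) theta=-4399/9240 (≈-0.4761)
Rounded to 4 decimal places: x = -14.0773, theta = -0.4761

Answer: -14.0773 -0.4761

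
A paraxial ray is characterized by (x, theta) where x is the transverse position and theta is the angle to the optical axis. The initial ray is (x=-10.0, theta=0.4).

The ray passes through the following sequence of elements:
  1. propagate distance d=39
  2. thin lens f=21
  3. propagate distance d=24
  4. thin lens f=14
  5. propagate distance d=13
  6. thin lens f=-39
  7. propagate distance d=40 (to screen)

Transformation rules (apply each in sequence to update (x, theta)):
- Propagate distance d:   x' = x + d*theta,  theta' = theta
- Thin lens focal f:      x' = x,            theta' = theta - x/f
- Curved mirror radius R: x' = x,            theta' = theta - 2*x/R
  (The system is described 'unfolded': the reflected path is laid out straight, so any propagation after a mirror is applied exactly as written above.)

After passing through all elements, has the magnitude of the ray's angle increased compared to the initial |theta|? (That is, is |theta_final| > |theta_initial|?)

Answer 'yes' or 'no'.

Answer: yes

Derivation:
Initial: x=-10.0000 theta=0.4000
After 1 (propagate distance d=39): x=5.6000 theta=0.4000
After 2 (thin lens f=21): x=5.6000 theta=2/15 (≈0.1333)
After 3 (propagate distance d=24): x=8.8000 theta=2/15 (≈0.1333)
After 4 (thin lens f=14): x=8.8000 theta=-52/105 (≈-0.4952)
After 5 (propagate distance d=13): x=248/105 (≈2.3619) theta=-52/105 (≈-0.4952)
After 6 (thin lens f=-39): x=248/105 (≈2.3619) theta=-356/819 (≈-0.4347)
After 7 (propagate distance d=40 (to screen)): x=-61528/4095 (≈-15.0252) theta=-356/819 (≈-0.4347)
|theta_initial|=0.4000 |theta_final|=356/819 (≈0.4347) -> increased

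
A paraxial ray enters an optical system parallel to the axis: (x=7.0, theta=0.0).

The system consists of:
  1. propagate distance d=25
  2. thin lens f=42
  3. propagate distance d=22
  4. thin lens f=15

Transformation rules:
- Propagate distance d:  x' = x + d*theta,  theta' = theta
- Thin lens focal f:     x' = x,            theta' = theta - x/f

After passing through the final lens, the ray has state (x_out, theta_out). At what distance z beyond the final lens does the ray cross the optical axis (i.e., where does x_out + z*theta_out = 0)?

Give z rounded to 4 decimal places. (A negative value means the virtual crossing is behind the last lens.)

Answer: 8.5714

Derivation:
Initial: x=7.0000 theta=0.0000
After 1 (propagate distance d=25): x=7.0000 theta=0.0000
After 2 (thin lens f=42): x=7.0000 theta=-1/6 (≈-0.1667)
After 3 (propagate distance d=22): x=10/3 (≈3.3333) theta=-1/6 (≈-0.1667)
After 4 (thin lens f=15): x=10/3 (≈3.3333) theta=-7/18 (≈-0.3889)
z_focus = -x_out/theta_out = -(10/3)/(-7/18) = 60/7 ≈ 8.5714
Rounded to 4 decimal places: z = 8.5714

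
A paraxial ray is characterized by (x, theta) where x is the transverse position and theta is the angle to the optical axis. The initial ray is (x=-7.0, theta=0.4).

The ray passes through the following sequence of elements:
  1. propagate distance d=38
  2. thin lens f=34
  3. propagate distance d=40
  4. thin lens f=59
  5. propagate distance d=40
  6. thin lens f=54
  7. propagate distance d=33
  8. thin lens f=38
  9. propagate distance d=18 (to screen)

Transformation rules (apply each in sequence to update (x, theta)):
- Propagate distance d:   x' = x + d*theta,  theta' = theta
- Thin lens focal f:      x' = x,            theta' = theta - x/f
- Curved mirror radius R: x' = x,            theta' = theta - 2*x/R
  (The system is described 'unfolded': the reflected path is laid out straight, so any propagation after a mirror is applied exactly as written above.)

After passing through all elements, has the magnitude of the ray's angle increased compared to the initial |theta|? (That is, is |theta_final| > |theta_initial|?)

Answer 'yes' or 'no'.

Initial: x=-7.0000 theta=0.4000
After 1 (propagate distance d=38): x=8.2000 theta=0.4000
After 2 (thin lens f=34): x=8.2000 theta=27/170 (≈0.1588)
After 3 (propagate distance d=40): x=1237/85 (≈14.5529) theta=27/170 (≈0.1588)
After 4 (thin lens f=59): x=1237/85 (≈14.5529) theta=-881/10030 (≈-0.0878)
After 5 (propagate distance d=40): x=55363/5015 (≈11.0395) theta=-881/10030 (≈-0.0878)
After 6 (thin lens f=54): x=55363/5015 (≈11.0395) theta=-7915/27081 (≈-0.2923)
After 7 (propagate distance d=33): x=62942/45135 (≈1.3945) theta=-7915/27081 (≈-0.2923)
After 8 (thin lens f=38): x=62942/45135 (≈1.3945) theta=-846338/2572695 (≈-0.3290)
After 9 (propagate distance d=18 (to screen)): x=-776426/171513 (≈-4.5269) theta=-846338/2572695 (≈-0.3290)
|theta_initial|=0.4000 |theta_final|=846338/2572695 (≈0.3290) -> not increased

Answer: no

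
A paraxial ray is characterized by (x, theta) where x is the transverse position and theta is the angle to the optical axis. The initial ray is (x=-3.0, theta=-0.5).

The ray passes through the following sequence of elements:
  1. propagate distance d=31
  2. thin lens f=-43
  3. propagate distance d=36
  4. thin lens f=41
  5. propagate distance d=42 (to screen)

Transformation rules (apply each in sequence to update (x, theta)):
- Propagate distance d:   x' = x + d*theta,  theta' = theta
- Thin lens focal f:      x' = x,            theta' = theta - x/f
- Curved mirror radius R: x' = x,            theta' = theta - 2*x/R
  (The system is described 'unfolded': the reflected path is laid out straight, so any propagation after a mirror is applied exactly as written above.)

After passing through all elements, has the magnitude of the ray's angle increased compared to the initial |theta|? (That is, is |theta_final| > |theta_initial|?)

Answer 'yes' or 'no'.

Initial: x=-3.0000 theta=-0.5000
After 1 (propagate distance d=31): x=-18.5000 theta=-0.5000
After 2 (thin lens f=-43): x=-18.5000 theta=-40/43 (≈-0.9302)
After 3 (propagate distance d=36): x=-4471/86 (≈-51.9884) theta=-40/43 (≈-0.9302)
After 4 (thin lens f=41): x=-4471/86 (≈-51.9884) theta=1191/3526 (≈0.3378)
After 5 (propagate distance d=42 (to screen)): x=-133289/3526 (≈-37.8018) theta=1191/3526 (≈0.3378)
|theta_initial|=0.5000 |theta_final|=1191/3526 (≈0.3378) -> not increased

Answer: no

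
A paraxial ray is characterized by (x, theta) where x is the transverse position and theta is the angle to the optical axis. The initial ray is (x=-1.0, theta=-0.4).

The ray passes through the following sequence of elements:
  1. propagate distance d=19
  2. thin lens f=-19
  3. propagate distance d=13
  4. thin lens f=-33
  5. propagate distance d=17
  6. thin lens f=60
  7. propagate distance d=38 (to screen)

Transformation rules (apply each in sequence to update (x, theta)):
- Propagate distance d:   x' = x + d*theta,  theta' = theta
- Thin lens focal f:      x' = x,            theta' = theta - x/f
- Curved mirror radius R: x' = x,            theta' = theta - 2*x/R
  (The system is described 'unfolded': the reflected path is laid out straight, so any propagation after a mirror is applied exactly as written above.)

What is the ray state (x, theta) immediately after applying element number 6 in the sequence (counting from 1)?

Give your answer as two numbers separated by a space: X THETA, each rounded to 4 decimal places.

Answer: -44.3193 -0.7105

Derivation:
Initial: x=-1.0000 theta=-0.4000
After 1 (propagate distance d=19): x=-8.6000 theta=-0.4000
After 2 (thin lens f=-19): x=-8.6000 theta=-81/95 (≈-0.8526)
After 3 (propagate distance d=13): x=-374/19 (≈-19.6842) theta=-81/95 (≈-0.8526)
After 4 (thin lens f=-33): x=-374/19 (≈-19.6842) theta=-413/285 (≈-1.4491)
After 5 (propagate distance d=17): x=-12631/285 (≈-44.3193) theta=-413/285 (≈-1.4491)
After 6 (thin lens f=60): x=-12631/285 (≈-44.3193) theta=-12149/17100 (≈-0.7105)
Rounded to 4 decimal places: x = -44.3193, theta = -0.7105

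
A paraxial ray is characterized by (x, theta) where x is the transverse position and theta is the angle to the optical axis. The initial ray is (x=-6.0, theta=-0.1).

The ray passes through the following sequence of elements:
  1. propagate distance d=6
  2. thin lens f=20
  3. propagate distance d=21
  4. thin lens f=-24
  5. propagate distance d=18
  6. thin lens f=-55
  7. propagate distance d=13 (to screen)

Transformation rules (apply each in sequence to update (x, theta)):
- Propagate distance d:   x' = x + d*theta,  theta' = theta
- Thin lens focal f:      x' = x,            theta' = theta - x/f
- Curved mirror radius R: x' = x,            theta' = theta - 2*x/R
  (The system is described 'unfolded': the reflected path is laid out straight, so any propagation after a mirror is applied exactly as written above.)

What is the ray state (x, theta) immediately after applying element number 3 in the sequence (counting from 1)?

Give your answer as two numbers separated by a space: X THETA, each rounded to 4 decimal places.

Answer: -1.7700 0.2300

Derivation:
Initial: x=-6.0000 theta=-0.1000
After 1 (propagate distance d=6): x=-6.6000 theta=-0.1000
After 2 (thin lens f=20): x=-6.6000 theta=0.2300
After 3 (propagate distance d=21): x=-1.7700 theta=0.2300
Rounded to 4 decimal places: x = -1.7700, theta = 0.2300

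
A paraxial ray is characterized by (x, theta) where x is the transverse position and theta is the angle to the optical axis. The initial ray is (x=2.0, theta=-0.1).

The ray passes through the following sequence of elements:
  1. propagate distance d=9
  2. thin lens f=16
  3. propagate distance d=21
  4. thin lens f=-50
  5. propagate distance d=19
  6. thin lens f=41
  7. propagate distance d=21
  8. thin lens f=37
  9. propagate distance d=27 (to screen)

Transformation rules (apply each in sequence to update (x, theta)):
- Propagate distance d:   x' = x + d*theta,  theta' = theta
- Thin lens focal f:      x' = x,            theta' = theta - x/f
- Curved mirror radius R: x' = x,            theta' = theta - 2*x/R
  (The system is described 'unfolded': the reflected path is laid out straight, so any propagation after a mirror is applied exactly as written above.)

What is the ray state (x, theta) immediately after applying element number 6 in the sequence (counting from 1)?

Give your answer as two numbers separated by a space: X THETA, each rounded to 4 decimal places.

Answer: -6.5786 -0.0572

Derivation:
Initial: x=2.0000 theta=-0.1000
After 1 (propagate distance d=9): x=1.1000 theta=-0.1000
After 2 (thin lens f=16): x=1.1000 theta=-27/160 (≈-0.1688)
After 3 (propagate distance d=21): x=-391/160 (≈-2.4438) theta=-27/160 (≈-0.1688)
After 4 (thin lens f=-50): x=-391/160 (≈-2.4438) theta=-1741/8000 (≈-0.2176)
After 5 (propagate distance d=19): x=-52629/8000 (≈-6.5786) theta=-1741/8000 (≈-0.2176)
After 6 (thin lens f=41): x=-52629/8000 (≈-6.5786) theta=-293/5125 (≈-0.0572)
Rounded to 4 decimal places: x = -6.5786, theta = -0.0572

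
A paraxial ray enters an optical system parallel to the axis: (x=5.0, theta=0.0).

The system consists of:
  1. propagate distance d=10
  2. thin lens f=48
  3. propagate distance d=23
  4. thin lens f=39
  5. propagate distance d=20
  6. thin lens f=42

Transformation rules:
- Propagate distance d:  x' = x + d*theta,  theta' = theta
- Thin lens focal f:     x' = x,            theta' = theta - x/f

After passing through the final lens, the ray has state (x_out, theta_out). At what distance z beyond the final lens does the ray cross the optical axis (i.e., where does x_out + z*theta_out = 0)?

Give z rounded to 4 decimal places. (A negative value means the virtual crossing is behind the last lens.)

Answer: -5.3756

Derivation:
Initial: x=5.0000 theta=0.0000
After 1 (propagate distance d=10): x=5.0000 theta=0.0000
After 2 (thin lens f=48): x=5.0000 theta=-5/48 (≈-0.1042)
After 3 (propagate distance d=23): x=125/48 (≈2.6042) theta=-5/48 (≈-0.1042)
After 4 (thin lens f=39): x=125/48 (≈2.6042) theta=-20/117 (≈-0.1709)
After 5 (propagate distance d=20): x=-1525/1872 (≈-0.8146) theta=-20/117 (≈-0.1709)
After 6 (thin lens f=42): x=-1525/1872 (≈-0.8146) theta=-11915/78624 (≈-0.1515)
z_focus = -x_out/theta_out = -(-1525/1872)/(-11915/78624) = -12810/2383 ≈ -5.3756
Rounded to 4 decimal places: z = -5.3756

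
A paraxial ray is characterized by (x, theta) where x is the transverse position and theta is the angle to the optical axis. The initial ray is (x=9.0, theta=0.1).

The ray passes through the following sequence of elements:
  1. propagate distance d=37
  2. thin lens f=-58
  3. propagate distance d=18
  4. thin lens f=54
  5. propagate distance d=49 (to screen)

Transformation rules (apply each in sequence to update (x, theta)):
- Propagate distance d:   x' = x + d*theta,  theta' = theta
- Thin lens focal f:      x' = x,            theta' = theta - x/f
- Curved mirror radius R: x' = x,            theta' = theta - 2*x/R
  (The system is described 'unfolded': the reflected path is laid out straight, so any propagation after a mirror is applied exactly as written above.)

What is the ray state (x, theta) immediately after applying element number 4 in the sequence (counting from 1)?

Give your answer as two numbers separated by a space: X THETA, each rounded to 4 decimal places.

Answer: 18.4414 -0.0225

Derivation:
Initial: x=9.0000 theta=0.1000
After 1 (propagate distance d=37): x=12.7000 theta=0.1000
After 2 (thin lens f=-58): x=12.7000 theta=37/116 (≈0.3190)
After 3 (propagate distance d=18): x=2674/145 (≈18.4414) theta=37/116 (≈0.3190)
After 4 (thin lens f=54): x=2674/145 (≈18.4414) theta=-353/15660 (≈-0.0225)
Rounded to 4 decimal places: x = 18.4414, theta = -0.0225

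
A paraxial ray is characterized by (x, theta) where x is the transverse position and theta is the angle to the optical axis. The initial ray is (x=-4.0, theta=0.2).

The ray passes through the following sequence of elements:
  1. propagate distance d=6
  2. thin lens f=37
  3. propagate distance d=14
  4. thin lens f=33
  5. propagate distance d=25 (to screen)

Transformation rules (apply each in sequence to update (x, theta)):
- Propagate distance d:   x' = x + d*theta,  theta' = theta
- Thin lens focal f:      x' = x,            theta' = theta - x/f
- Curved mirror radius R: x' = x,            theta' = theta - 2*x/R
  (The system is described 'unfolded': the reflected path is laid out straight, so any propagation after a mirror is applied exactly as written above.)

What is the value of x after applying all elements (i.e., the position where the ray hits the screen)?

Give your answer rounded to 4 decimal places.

Answer: 7.1487

Derivation:
Initial: x=-4.0000 theta=0.2000
After 1 (propagate distance d=6): x=-2.8000 theta=0.2000
After 2 (thin lens f=37): x=-2.8000 theta=51/185 (≈0.2757)
After 3 (propagate distance d=14): x=196/185 (≈1.0595) theta=51/185 (≈0.2757)
After 4 (thin lens f=33): x=196/185 (≈1.0595) theta=1487/6105 (≈0.2436)
After 5 (propagate distance d=25 (to screen)): x=43643/6105 (≈7.1487) theta=1487/6105 (≈0.2436)
Rounded to 4 decimal places: x = 7.1487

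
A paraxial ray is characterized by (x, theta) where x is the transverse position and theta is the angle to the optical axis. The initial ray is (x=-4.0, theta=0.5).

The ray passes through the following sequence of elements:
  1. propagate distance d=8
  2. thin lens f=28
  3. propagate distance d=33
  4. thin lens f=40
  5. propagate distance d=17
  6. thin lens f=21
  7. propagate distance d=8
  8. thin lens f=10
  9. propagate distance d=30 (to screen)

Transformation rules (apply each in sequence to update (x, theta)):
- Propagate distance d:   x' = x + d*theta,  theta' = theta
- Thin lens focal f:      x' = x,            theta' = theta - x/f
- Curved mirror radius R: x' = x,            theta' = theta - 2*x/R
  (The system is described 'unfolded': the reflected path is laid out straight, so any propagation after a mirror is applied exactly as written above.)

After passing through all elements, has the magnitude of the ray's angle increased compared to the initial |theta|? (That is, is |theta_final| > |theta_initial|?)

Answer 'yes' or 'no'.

Initial: x=-4.0000 theta=0.5000
After 1 (propagate distance d=8): x=0.0000 theta=0.5000
After 2 (thin lens f=28): x=0.0000 theta=0.5000
After 3 (propagate distance d=33): x=16.5000 theta=0.5000
After 4 (thin lens f=40): x=16.5000 theta=0.0875
After 5 (propagate distance d=17): x=17.9875 theta=0.0875
After 6 (thin lens f=21): x=17.9875 theta=-323/420 (≈-0.7690)
After 7 (propagate distance d=8): x=19883/1680 (≈11.8351) theta=-323/420 (≈-0.7690)
After 8 (thin lens f=10): x=19883/1680 (≈11.8351) theta=-32803/16800 (≈-1.9526)
After 9 (propagate distance d=30 (to screen)): x=-5609/120 (≈-46.7417) theta=-32803/16800 (≈-1.9526)
|theta_initial|=0.5000 |theta_final|=32803/16800 (≈1.9526) -> increased

Answer: yes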